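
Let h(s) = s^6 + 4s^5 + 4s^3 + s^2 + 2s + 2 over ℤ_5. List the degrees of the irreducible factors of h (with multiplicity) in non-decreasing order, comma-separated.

6

Roots in ℤ_5: h(0) = 2; h(1) = 4; h(2) = 4; h(3) = 1; h(4) = 4.
Complete factorization: h(s) = (s^6 + 4s^5 + 4s^3 + s^2 + 2s + 2).
Factor degrees with multiplicity: 6 = 6.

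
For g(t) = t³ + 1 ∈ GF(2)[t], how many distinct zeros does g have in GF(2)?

Evaluate at each of the 2 elements of GF(2):
g(0) = 1; g(1) = 0 → root.
Roots: {1}.

1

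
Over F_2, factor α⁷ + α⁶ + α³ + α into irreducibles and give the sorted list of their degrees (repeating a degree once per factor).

Write f(α) = α⁷ + α⁶ + α³ + α.
Roots in F_2: f(0) = 0 → root; f(1) = 0 → root.
Linear factors from roots: (α), (α + 1).
Complete factorization: f(α) = (α)·(α + 1)·(α² + α + 1)·(α³ + α² + 1).
Factor degrees with multiplicity: 1 + 1 + 2 + 3 = 7.

1, 1, 2, 3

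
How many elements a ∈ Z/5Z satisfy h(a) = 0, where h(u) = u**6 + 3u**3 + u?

Evaluate at each of the 5 elements of Z/5Z:
h(0) = 0 → root; h(1) = 0 → root; h(2) = 0 → root; h(3) = 3; h(4) = 2.
Roots: {0, 1, 2}.

3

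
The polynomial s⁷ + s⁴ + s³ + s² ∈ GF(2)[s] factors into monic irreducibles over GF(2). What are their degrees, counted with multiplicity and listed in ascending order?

Write h(s) = s⁷ + s⁴ + s³ + s².
Roots in GF(2): h(0) = 0 → root; h(1) = 0 → root.
Linear factors from roots: (s), (s + 1).
Complete factorization: h(s) = (s)^2·(s + 1)^2·(s³ + s + 1).
Factor degrees with multiplicity: 1 + 1 + 1 + 1 + 3 = 7.

1, 1, 1, 1, 3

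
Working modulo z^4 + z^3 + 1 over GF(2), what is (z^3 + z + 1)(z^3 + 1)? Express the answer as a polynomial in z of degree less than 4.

z^2 + 1

Multiply in GF(2)[z]: (z^3 + z + 1)·(z^3 + 1) = z^6 + z^4 + z + 1.
Reduce using z^4 ≡ z^3 + 1 (mod z^4 + z^3 + 1).
Reduced: z^2 + 1.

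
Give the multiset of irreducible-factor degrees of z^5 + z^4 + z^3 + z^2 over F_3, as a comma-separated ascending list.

Write h(z) = z^5 + z^4 + z^3 + z^2.
Roots in F_3: h(0) = 0 → root; h(1) = 1; h(2) = 0 → root.
Linear factors from roots: (z), (z + 1).
Complete factorization: h(z) = (z + 1)·(z)^2·(z^2 + 1).
Factor degrees with multiplicity: 1 + 1 + 1 + 2 = 5.

1, 1, 1, 2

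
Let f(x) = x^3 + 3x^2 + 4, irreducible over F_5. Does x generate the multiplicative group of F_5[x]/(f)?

No

|GF(5^3)^×| = 5^3 − 1 = 124. Prime factorization: 124 = 2^2·31.
f is primitive ⇔ x has order 124 in GF(5)[x]/(f), i.e. x^(124/q) ≠ 1 for each prime q | 124.
x^(62) mod f = 1
x^(4) mod f = 4x^2 + x + 2.
Since x^(62) = 1, the order of x divides 62 < 124; not primitive.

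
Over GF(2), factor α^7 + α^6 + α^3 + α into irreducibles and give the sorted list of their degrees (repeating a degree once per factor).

1, 1, 2, 3

Write h(α) = α^7 + α^6 + α^3 + α.
Roots in GF(2): h(0) = 0 → root; h(1) = 0 → root.
Linear factors from roots: (α), (α + 1).
Complete factorization: h(α) = (α)·(α + 1)·(α^2 + α + 1)·(α^3 + α^2 + 1).
Factor degrees with multiplicity: 1 + 1 + 2 + 3 = 7.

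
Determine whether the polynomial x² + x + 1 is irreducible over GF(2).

Write h(x) = x² + x + 1.
Check for roots in GF(2): h(0) = 1; h(1) = 1.
No roots. A degree-2 polynomial over a field with no linear factor is irreducible.

Yes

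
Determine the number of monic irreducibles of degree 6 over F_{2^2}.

The number of monic irreducibles of degree 6 over GF(4) is (1/6)·Σ_{d∣6} μ(6/d) 4^d.
Divisors of 6: 1, 2, 3, 6; μ(6/d) for each: 1, -1, -1, 1.
Σ = 4^1 − 4^2 − 4^3 + 4^6 = 4020.
N = 4020/6 = 670.

670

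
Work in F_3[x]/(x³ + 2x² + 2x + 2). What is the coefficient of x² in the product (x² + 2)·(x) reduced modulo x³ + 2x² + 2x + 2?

Multiply in F_3[x]: (x² + 2)·(x) = x³ + 2x.
Reduce using x³ ≡ x² + x + 1 (mod x³ + 2x² + 2x + 2).
Reduced: x² + 1.

1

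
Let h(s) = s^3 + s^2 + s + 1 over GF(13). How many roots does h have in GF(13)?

Evaluate at each of the 13 elements of GF(13):
h(0) = 1; h(1) = 4; h(2) = 2; h(3) = 1; h(4) = 7; h(5) = 0 → root; h(6) = 12; h(7) = 10; h(8) = 0 → root; h(9) = 1; h(10) = 6; h(11) = 8; h(12) = 0 → root.
Roots: {5, 8, 12}.

3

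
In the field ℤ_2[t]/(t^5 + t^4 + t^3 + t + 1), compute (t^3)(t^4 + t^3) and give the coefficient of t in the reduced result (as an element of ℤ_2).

1

Multiply in ℤ_2[t]: (t^3)·(t^4 + t^3) = t^7 + t^6.
Reduce using t^5 ≡ t^4 + t^3 + t + 1 (mod t^5 + t^4 + t^3 + t + 1).
Reduced: t^4 + t^2 + t + 1.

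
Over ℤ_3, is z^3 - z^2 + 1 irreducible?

Write h(z) = z^3 - z^2 + 1.
Check for roots in ℤ_3: h(0) = 1; h(1) = 1; h(2) = 2.
No roots. A degree-3 polynomial over a field with no linear factor is irreducible.

Yes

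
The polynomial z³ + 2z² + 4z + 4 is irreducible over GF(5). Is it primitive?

No

Write f(z) = z³ + 2z² + 4z + 4.
|GF(5^3)^×| = 5^3 − 1 = 124. Prime factorization: 124 = 2^2·31.
f is primitive ⇔ z has order 124 in GF(5)[z]/(f), i.e. z^(124/q) ≠ 1 for each prime q | 124.
z^(62) mod f = 1
z^(4) mod f = 4z + 3.
Since z^(62) = 1, the order of z divides 62 < 124; not primitive.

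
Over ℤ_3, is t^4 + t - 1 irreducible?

Write P(t) = t^4 + t - 1.
Check for roots in ℤ_3: P(0) = 2; P(1) = 1; P(2) = 2.
No roots, so no linear factors.
Monic irreducibles of degree 2 over GF(3): t^2 + 1, t^2 + t - 1, t^2 - t - 1.
None of them divide P (all give nonzero remainder).
No irreducible factor of degree ≤ 2 exists, so P is irreducible over GF(3).

Yes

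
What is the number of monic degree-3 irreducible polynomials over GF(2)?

2

The number of monic irreducibles of degree 3 over GF(2) is (1/3)·Σ_{d∣3} μ(3/d) 2^d.
Divisors of 3: 1, 3; μ(3/d) for each: -1, 1.
Σ = − 2^1 + 2^3 = 6.
N = 6/3 = 2.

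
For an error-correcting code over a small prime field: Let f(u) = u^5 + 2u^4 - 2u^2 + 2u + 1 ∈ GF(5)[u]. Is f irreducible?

Check for roots in GF(5): f(0) = 1; f(1) = 4; f(2) = 1; f(3) = 4; f(4) = 3.
No roots, so no linear factors.
Degree-2 irreducible divisors: test the 10 monic irreducibles of degree 2 over GF(5).
None of them divide f (all give nonzero remainder).
No irreducible factor of degree ≤ 2 exists, so f is irreducible over GF(5).

Yes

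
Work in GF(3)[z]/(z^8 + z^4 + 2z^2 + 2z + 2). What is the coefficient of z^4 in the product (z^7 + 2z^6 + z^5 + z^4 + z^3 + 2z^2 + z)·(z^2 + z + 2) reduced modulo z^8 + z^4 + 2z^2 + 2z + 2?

2

Multiply in GF(3)[z]: (z^7 + 2z^6 + z^5 + z^4 + z^3 + 2z^2 + z)·(z^2 + z + 2) = z^9 + 2z^7 + z^5 + 2z^4 + 2z^3 + 2z^2 + 2z.
Reduce using z^8 ≡ 2z^4 + z^2 + z + 1 (mod z^8 + z^4 + 2z^2 + 2z + 2).
Reduced: 2z^7 + 2z^4.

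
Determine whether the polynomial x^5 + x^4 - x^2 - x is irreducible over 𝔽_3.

No

Write g(x) = x^5 + x^4 - x^2 - x.
Check for roots in 𝔽_3: g(0) = 0 → root; g(1) = 0 → root; g(2) = 0 → root.
g(0) = 0, so (x) divides g(x); g is reducible.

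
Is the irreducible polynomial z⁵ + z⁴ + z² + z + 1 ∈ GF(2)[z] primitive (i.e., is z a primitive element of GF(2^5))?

Yes

Write f(z) = z⁵ + z⁴ + z² + z + 1.
|GF(2^5)^×| = 2^5 − 1 = 31. Prime factorization: 31 = 31.
f is primitive ⇔ z has order 31 in GF(2)[z]/(f), i.e. z^(31/q) ≠ 1 for each prime q | 31.
z^(1) mod f = z.
None equal 1, so z has full order 31; f is primitive.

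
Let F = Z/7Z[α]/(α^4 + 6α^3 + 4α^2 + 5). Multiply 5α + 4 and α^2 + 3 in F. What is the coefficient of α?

1

Multiply in Z/7Z[α]: (5α + 4)·(α^2 + 3) = 5α^3 + 4α^2 + α + 5.
Reduced: 5α^3 + 4α^2 + α + 5.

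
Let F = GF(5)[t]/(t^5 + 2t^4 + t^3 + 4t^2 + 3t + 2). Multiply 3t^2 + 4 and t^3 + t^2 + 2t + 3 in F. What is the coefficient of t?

Multiply in GF(5)[t]: (3t^2 + 4)·(t^3 + t^2 + 2t + 3) = 3t^5 + 3t^4 + 3t^2 + 3t + 2.
Reduce using t^5 ≡ 3t^4 + 4t^3 + t^2 + 2t + 3 (mod t^5 + 2t^4 + t^3 + 4t^2 + 3t + 2).
Reduced: 2t^4 + 2t^3 + t^2 + 4t + 1.

4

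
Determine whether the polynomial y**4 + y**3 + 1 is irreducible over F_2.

Write h(y) = y**4 + y**3 + 1.
Check for roots in F_2: h(0) = 1; h(1) = 1.
No roots, so no linear factors.
Monic irreducibles of degree 2 over GF(2): y**2 + y + 1.
None of them divide h (all give nonzero remainder).
No irreducible factor of degree ≤ 2 exists, so h is irreducible over GF(2).

Yes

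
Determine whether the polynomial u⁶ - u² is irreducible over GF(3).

Write f(u) = u⁶ - u².
Check for roots in GF(3): f(0) = 0 → root; f(1) = 0 → root; f(2) = 0 → root.
f(0) = 0, so (u) divides f(u); f is reducible.

No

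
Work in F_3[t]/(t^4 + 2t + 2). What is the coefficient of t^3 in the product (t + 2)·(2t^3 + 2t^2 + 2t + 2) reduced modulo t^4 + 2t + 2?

Multiply in F_3[t]: (t + 2)·(2t^3 + 2t^2 + 2t + 2) = 2t^4 + 1.
Reduce using t^4 ≡ t + 1 (mod t^4 + 2t + 2).
Reduced: 2t.

0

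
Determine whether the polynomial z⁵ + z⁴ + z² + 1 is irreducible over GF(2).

No

Write P(z) = z⁵ + z⁴ + z² + 1.
Check for roots in GF(2): P(0) = 1; P(1) = 0 → root.
P(1) = 0, so (z − 1) divides P(z); P is reducible.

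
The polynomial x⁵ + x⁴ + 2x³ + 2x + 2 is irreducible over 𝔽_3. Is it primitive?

Write f(x) = x⁵ + x⁴ + 2x³ + 2x + 2.
|GF(3^5)^×| = 3^5 − 1 = 242. Prime factorization: 242 = 2·11^2.
f is primitive ⇔ x has order 242 in GF(3)[x]/(f), i.e. x^(242/q) ≠ 1 for each prime q | 242.
x^(121) mod f = 1
x^(22) mod f = x⁴ + 2x.
Since x^(121) = 1, the order of x divides 121 < 242; not primitive.

No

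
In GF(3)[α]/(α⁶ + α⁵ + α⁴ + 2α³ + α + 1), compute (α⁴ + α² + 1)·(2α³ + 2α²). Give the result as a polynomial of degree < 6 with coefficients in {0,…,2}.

Multiply in GF(3)[α]: (α⁴ + α² + 1)·(2α³ + 2α²) = 2α⁷ + 2α⁶ + 2α⁵ + 2α⁴ + 2α³ + 2α².
Reduce using α⁶ ≡ 2α⁵ + 2α⁴ + α³ + 2α + 2 (mod α⁶ + α⁵ + α⁴ + 2α³ + α + 1).
Reduced: α⁴ + 2α³ + α.

α^4 + 2α^3 + α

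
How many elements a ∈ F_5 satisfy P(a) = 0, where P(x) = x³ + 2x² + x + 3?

0

Evaluate at each of the 5 elements of F_5:
P(0) = 3; P(1) = 2; P(2) = 1; P(3) = 1; P(4) = 3.
No element is a root.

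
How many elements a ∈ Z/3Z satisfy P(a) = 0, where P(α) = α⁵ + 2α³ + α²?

Evaluate at each of the 3 elements of Z/3Z:
P(0) = 0 → root; P(1) = 1; P(2) = 1.
Roots: {0}.

1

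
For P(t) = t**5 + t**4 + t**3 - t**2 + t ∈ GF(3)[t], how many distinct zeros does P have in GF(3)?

Evaluate at each of the 3 elements of GF(3):
P(0) = 0 → root; P(1) = 0 → root; P(2) = 0 → root.
Roots: {0, 1, 2}.

3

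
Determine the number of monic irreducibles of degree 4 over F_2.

x^(2^4) − x is the product of all monic irreducibles of degree dividing 4; Möbius inversion gives N = (1/4) Σ μ(4/d)·2^d.
Divisors of 4: 1, 2, 4; μ(4/d) for each: 0, -1, 1.
Σ = − 2^2 + 2^4 = 12.
N = 12/4 = 3.

3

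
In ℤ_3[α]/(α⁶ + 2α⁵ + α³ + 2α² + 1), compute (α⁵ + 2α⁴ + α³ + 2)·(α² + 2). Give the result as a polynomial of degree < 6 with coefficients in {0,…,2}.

Multiply in ℤ_3[α]: (α⁵ + 2α⁴ + α³ + 2)·(α² + 2) = α⁷ + 2α⁶ + α⁴ + 2α³ + 2α² + 1.
Reduce using α⁶ ≡ α⁵ + 2α³ + α² + 2 (mod α⁶ + 2α⁵ + α³ + 2α² + 1).
Reduced: 2α² + 2α + 1.

2α^2 + 2α + 1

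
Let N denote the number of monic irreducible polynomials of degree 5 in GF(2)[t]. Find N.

6

x^(2^5) − x is the product of all monic irreducibles of degree dividing 5; Möbius inversion gives N = (1/5) Σ μ(5/d)·2^d.
Divisors of 5: 1, 5; μ(5/d) for each: -1, 1.
Σ = − 2^1 + 2^5 = 30.
N = 30/5 = 6.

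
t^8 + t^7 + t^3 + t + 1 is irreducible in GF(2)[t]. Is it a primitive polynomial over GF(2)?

Write f(t) = t^8 + t^7 + t^3 + t + 1.
|GF(2^8)^×| = 2^8 − 1 = 255. Prime factorization: 255 = 3·5·17.
f is primitive ⇔ t has order 255 in GF(2)[t]/(f), i.e. t^(255/q) ≠ 1 for each prime q | 255.
t^(85) mod f = 1
t^(51) mod f = t^4 + t^3 + t^2 + t.
t^(15) mod f = t^6 + t^4 + t^2 + 1.
Since t^(85) = 1, the order of t divides 85 < 255; not primitive.

No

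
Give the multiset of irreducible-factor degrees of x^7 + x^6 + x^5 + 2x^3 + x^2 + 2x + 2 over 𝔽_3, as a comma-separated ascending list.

2, 2, 3

Write h(x) = x^7 + x^6 + x^5 + 2x^3 + x^2 + 2x + 2.
Roots in 𝔽_3: h(0) = 2; h(1) = 1; h(2) = 1.
Complete factorization: h(x) = (x^2 + 1)·(x^2 + 2x + 2)·(x^3 + 2x^2 + 1).
Factor degrees with multiplicity: 2 + 2 + 3 = 7.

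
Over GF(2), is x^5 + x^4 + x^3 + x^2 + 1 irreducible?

Write P(x) = x^5 + x^4 + x^3 + x^2 + 1.
Check for roots in GF(2): P(0) = 1; P(1) = 1.
No roots, so no linear factors.
Monic irreducibles of degree 2 over GF(2): x^2 + x + 1.
None of them divide P (all give nonzero remainder).
No irreducible factor of degree ≤ 2 exists, so P is irreducible over GF(2).

Yes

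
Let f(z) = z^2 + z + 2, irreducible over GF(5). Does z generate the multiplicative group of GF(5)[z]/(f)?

|GF(5^2)^×| = 5^2 − 1 = 24. Prime factorization: 24 = 2^3·3.
f is primitive ⇔ z has order 24 in GF(5)[z]/(f), i.e. z^(24/q) ≠ 1 for each prime q | 24.
z^(12) mod f = 4.
z^(8) mod f = 3z + 1.
None equal 1, so z has full order 24; f is primitive.

Yes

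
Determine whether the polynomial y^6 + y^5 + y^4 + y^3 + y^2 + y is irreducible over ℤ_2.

No

Write P(y) = y^6 + y^5 + y^4 + y^3 + y^2 + y.
Check for roots in ℤ_2: P(0) = 0 → root; P(1) = 0 → root.
P(0) = 0, so (y) divides P(y); P is reducible.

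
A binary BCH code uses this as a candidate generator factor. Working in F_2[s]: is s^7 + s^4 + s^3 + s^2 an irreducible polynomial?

Write g(s) = s^7 + s^4 + s^3 + s^2.
Check for roots in F_2: g(0) = 0 → root; g(1) = 0 → root.
g(0) = 0, so (s) divides g(s); g is reducible.

No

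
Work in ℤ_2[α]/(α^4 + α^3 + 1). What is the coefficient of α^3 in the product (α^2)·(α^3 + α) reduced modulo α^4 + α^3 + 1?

0

Multiply in ℤ_2[α]: (α^2)·(α^3 + α) = α^5 + α^3.
Reduce using α^4 ≡ α^3 + 1 (mod α^4 + α^3 + 1).
Reduced: α + 1.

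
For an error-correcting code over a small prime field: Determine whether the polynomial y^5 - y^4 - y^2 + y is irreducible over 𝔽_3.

No

Write P(y) = y^5 - y^4 - y^2 + y.
Check for roots in 𝔽_3: P(0) = 0 → root; P(1) = 0 → root; P(2) = 2.
P(0) = 0, so (y) divides P(y); P is reducible.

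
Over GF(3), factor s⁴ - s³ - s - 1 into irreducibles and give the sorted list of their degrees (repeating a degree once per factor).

2, 2

Write h(s) = s⁴ - s³ - s - 1.
Roots in GF(3): h(0) = 2; h(1) = 1; h(2) = 2.
Complete factorization: h(s) = (s² + 1)·(s² - s - 1).
Factor degrees with multiplicity: 2 + 2 = 4.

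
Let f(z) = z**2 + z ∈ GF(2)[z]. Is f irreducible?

No

Check for roots in GF(2): f(0) = 0 → root; f(1) = 0 → root.
f(0) = 0, so (z) divides f(z); f is reducible.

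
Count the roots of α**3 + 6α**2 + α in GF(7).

Write g(α) = α**3 + 6α**2 + α.
Evaluate at each of the 7 elements of GF(7):
g(0) = 0 → root; g(1) = 1; g(2) = 6; g(3) = 0 → root; g(4) = 3; g(5) = 0 → root; g(6) = 4.
Roots: {0, 3, 5}.

3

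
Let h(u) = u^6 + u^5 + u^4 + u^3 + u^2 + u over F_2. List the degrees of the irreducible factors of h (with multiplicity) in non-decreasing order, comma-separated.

Roots in F_2: h(0) = 0 → root; h(1) = 0 → root.
Linear factors from roots: (u), (u + 1).
Complete factorization: h(u) = (u)·(u + 1)·(u^2 + u + 1)^2.
Factor degrees with multiplicity: 1 + 1 + 2 + 2 = 6.

1, 1, 2, 2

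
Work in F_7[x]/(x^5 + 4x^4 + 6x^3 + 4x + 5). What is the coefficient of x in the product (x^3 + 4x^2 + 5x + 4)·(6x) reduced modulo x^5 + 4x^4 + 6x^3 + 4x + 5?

Multiply in F_7[x]: (x^3 + 4x^2 + 5x + 4)·(6x) = 6x^4 + 3x^3 + 2x^2 + 3x.
Reduced: 6x^4 + 3x^3 + 2x^2 + 3x.

3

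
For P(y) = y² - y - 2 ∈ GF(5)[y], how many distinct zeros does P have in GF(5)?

Evaluate at each of the 5 elements of GF(5):
P(0) = 3; P(1) = 3; P(2) = 0 → root; P(3) = 4; P(4) = 0 → root.
Roots: {2, 4}.

2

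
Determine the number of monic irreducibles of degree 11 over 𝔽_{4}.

381300

Gauss's count: N_{4}(11) = (1/11) Σ_{d|11} μ(11/d)·4^d.
Divisors of 11: 1, 11; μ(11/d) for each: -1, 1.
Σ = − 4^1 + 4^11 = 4194300.
N = 4194300/11 = 381300.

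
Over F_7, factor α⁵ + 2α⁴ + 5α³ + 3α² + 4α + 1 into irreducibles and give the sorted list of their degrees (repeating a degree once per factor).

Write f(α) = α⁵ + 2α⁴ + 5α³ + 3α² + 4α + 1.
Linear factors from roots: (α + 2).
Complete factorization: f(α) = (α + 2)·(α² + 1)·(α² + 4).
Factor degrees with multiplicity: 1 + 2 + 2 = 5.

1, 2, 2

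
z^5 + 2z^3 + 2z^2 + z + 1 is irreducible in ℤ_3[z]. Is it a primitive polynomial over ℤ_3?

Write f(z) = z^5 + 2z^3 + 2z^2 + z + 1.
|GF(3^5)^×| = 3^5 − 1 = 242. Prime factorization: 242 = 2·11^2.
f is primitive ⇔ z has order 242 in GF(3)[z]/(f), i.e. z^(242/q) ≠ 1 for each prime q | 242.
z^(121) mod f = 2.
z^(22) mod f = z^3 + z^2.
None equal 1, so z has full order 242; f is primitive.

Yes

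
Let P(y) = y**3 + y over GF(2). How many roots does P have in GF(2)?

Evaluate at each of the 2 elements of GF(2):
P(0) = 0 → root; P(1) = 0 → root.
Roots: {0, 1}.

2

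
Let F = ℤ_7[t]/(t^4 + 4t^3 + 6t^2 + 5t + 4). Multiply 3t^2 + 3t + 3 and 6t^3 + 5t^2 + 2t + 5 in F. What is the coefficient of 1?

3

Multiply in ℤ_7[t]: (3t^2 + 3t + 3)·(6t^3 + 5t^2 + 2t + 5) = 4t^5 + 5t^4 + 4t^3 + t^2 + 1.
Reduce using t^4 ≡ 3t^3 + t^2 + 2t + 3 (mod t^4 + 4t^3 + 6t^2 + 5t + 4).
Reduced: 3t^3 + 5t^2 + 4t + 3.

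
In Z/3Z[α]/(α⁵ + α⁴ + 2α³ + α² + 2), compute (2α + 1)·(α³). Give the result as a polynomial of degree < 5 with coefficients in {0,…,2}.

Multiply in Z/3Z[α]: (2α + 1)·(α³) = 2α⁴ + α³.
Reduced: 2α⁴ + α³.

2α^4 + α^3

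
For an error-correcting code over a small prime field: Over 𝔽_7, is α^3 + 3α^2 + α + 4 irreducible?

Yes

Write P(α) = α^3 + 3α^2 + α + 4.
Check for roots in 𝔽_7: P(0) = 4; P(1) = 2; P(2) = 5; P(3) = 5; P(4) = 1; P(5) = 6; P(6) = 5.
No roots. A degree-3 polynomial over a field with no linear factor is irreducible.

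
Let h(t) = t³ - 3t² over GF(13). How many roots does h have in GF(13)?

2

Evaluate at each of the 13 elements of GF(13):
h(0) = 0 → root; h(1) = 11; h(2) = 9; h(3) = 0 → root; h(4) = 3; h(5) = 11; h(6) = 4; h(7) = 1; h(8) = 8; h(9) = 5; h(10) = 11; h(11) = 6; h(12) = 9.
Roots: {0, 3}.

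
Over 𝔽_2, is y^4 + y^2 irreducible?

Write g(y) = y^4 + y^2.
Check for roots in 𝔽_2: g(0) = 0 → root; g(1) = 0 → root.
g(0) = 0, so (y) divides g(y); g is reducible.

No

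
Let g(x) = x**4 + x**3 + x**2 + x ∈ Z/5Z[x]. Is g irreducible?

Check for roots in Z/5Z: g(0) = 0 → root; g(1) = 4; g(2) = 0 → root; g(3) = 0 → root; g(4) = 0 → root.
g(0) = 0, so (x) divides g(x); g is reducible.

No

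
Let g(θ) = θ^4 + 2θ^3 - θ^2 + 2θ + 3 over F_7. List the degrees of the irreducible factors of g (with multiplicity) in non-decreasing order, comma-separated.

Linear factors from roots: (θ - 1), (θ - 2).
Complete factorization: g(θ) = (θ - 2)·(θ - 1)·(θ^2 - 2θ - 2).
Factor degrees with multiplicity: 1 + 1 + 2 = 4.

1, 1, 2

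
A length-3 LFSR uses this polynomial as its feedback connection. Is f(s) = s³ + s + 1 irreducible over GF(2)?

Yes

Check for roots in GF(2): f(0) = 1; f(1) = 1.
No roots. A degree-3 polynomial over a field with no linear factor is irreducible.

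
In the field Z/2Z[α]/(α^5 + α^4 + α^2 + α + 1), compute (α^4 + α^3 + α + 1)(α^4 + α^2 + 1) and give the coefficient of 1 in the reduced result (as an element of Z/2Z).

Multiply in Z/2Z[α]: (α^4 + α^3 + α + 1)·(α^4 + α^2 + 1) = α^8 + α^7 + α^6 + α^2 + α + 1.
Reduce using α^5 ≡ α^4 + α^2 + α + 1 (mod α^5 + α^4 + α^2 + α + 1).
Reduced: α^4 + 1.

1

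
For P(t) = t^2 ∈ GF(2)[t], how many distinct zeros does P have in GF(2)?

Evaluate at each of the 2 elements of GF(2):
P(0) = 0 → root; P(1) = 1.
Roots: {0}.

1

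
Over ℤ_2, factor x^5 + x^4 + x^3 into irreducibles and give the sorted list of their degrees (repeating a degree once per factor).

Write h(x) = x^5 + x^4 + x^3.
Roots in ℤ_2: h(0) = 0 → root; h(1) = 1.
Linear factors from roots: (x).
Complete factorization: h(x) = (x)^3·(x^2 + x + 1).
Factor degrees with multiplicity: 1 + 1 + 1 + 2 = 5.

1, 1, 1, 2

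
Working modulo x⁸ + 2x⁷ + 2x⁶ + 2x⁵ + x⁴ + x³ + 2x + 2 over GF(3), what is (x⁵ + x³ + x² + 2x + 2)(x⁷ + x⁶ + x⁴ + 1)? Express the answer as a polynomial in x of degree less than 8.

x^7 + x^6 + 2x^5 + x^4 + x^3 + 2

Multiply in GF(3)[x]: (x⁵ + x³ + x² + 2x + 2)·(x⁷ + x⁶ + x⁴ + 1) = x¹² + x¹¹ + x¹⁰ + 2x⁷ + 2x⁴ + x³ + x² + 2x + 2.
Reduce using x⁸ ≡ x⁷ + x⁶ + x⁵ + 2x⁴ + 2x³ + x + 1 (mod x⁸ + 2x⁷ + 2x⁶ + 2x⁵ + x⁴ + x³ + 2x + 2).
Reduced: x⁷ + x⁶ + 2x⁵ + x⁴ + x³ + 2.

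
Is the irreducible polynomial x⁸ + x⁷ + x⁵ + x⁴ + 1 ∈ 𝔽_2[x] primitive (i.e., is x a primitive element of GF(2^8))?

Write f(x) = x⁸ + x⁷ + x⁵ + x⁴ + 1.
|GF(2^8)^×| = 2^8 − 1 = 255. Prime factorization: 255 = 3·5·17.
f is primitive ⇔ x has order 255 in GF(2)[x]/(f), i.e. x^(255/q) ≠ 1 for each prime q | 255.
x^(85) mod f = x⁷ + x⁶ + x³ + x² + 1.
x^(51) mod f = 1
x^(15) mod f = x⁵ + x⁴ + x + 1.
Since x^(51) = 1, the order of x divides 51 < 255; not primitive.

No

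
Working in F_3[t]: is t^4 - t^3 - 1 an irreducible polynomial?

Write h(t) = t^4 - t^3 - 1.
Check for roots in F_3: h(0) = 2; h(1) = 2; h(2) = 1.
No roots, so no linear factors.
Monic irreducibles of degree 2 over GF(3): t^2 + 1, t^2 + t - 1, t^2 - t - 1.
None of them divide h (all give nonzero remainder).
No irreducible factor of degree ≤ 2 exists, so h is irreducible over GF(3).

Yes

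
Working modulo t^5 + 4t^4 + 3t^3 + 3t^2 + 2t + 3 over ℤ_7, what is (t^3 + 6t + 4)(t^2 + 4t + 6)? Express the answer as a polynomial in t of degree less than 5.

2t^3 + 4t^2 + t

Multiply in ℤ_7[t]: (t^3 + 6t + 4)·(t^2 + 4t + 6) = t^5 + 4t^4 + 5t^3 + 3t + 3.
Reduce using t^5 ≡ 3t^4 + 4t^3 + 4t^2 + 5t + 4 (mod t^5 + 4t^4 + 3t^3 + 3t^2 + 2t + 3).
Reduced: 2t^3 + 4t^2 + t.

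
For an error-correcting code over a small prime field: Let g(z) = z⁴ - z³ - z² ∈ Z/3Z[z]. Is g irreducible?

No

Check for roots in Z/3Z: g(0) = 0 → root; g(1) = 2; g(2) = 1.
g(0) = 0, so (z) divides g(z); g is reducible.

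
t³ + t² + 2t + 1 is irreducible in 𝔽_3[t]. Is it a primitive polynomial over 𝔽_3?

Write f(t) = t³ + t² + 2t + 1.
|GF(3^3)^×| = 3^3 − 1 = 26. Prime factorization: 26 = 2·13.
f is primitive ⇔ t has order 26 in GF(3)[t]/(f), i.e. t^(26/q) ≠ 1 for each prime q | 26.
t^(13) mod f = 2.
t^(2) mod f = t².
None equal 1, so t has full order 26; f is primitive.

Yes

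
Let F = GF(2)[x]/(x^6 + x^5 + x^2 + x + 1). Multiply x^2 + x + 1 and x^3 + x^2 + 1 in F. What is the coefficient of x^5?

1

Multiply in GF(2)[x]: (x^2 + x + 1)·(x^3 + x^2 + 1) = x^5 + x + 1.
Reduced: x^5 + x + 1.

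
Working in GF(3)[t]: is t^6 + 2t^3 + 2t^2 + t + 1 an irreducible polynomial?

Yes

Write g(t) = t^6 + 2t^3 + 2t^2 + t + 1.
Check for roots in GF(3): g(0) = 1; g(1) = 1; g(2) = 1.
No roots, so no linear factors.
Monic irreducibles of degree 2 over GF(3): t^2 + 1, t^2 + t + 2, t^2 + 2t + 2.
None of them divide g (all give nonzero remainder).
Degree-3 irreducible divisors: test the 8 monic irreducibles of degree 3 over GF(3).
None of them divide g (all give nonzero remainder).
No irreducible factor of degree ≤ 3 exists, so g is irreducible over GF(3).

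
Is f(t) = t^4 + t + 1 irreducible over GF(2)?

Yes

Check for roots in GF(2): f(0) = 1; f(1) = 1.
No roots, so no linear factors.
Monic irreducibles of degree 2 over GF(2): t^2 + t + 1.
None of them divide f (all give nonzero remainder).
No irreducible factor of degree ≤ 2 exists, so f is irreducible over GF(2).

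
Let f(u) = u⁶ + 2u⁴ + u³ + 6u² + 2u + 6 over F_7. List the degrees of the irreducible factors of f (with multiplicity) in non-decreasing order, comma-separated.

3, 3

Complete factorization: f(u) = (u³ + u² + 3)·(u³ + 6u² + 3u + 2).
Factor degrees with multiplicity: 3 + 3 = 6.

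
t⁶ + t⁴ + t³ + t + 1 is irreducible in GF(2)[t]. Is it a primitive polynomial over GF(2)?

Write f(t) = t⁶ + t⁴ + t³ + t + 1.
|GF(2^6)^×| = 2^6 − 1 = 63. Prime factorization: 63 = 3^2·7.
f is primitive ⇔ t has order 63 in GF(2)[t]/(f), i.e. t^(63/q) ≠ 1 for each prime q | 63.
t^(21) mod f = t³ + t² + t.
t^(9) mod f = t⁵ + t⁴ + t² + 1.
None equal 1, so t has full order 63; f is primitive.

Yes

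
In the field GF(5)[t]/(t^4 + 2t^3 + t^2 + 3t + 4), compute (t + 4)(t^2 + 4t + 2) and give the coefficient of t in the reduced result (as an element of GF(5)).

3

Multiply in GF(5)[t]: (t + 4)·(t^2 + 4t + 2) = t^3 + 3t^2 + 3t + 3.
Reduced: t^3 + 3t^2 + 3t + 3.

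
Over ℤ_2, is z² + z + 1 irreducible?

Write m(z) = z² + z + 1.
Check for roots in ℤ_2: m(0) = 1; m(1) = 1.
No roots. A degree-2 polynomial over a field with no linear factor is irreducible.

Yes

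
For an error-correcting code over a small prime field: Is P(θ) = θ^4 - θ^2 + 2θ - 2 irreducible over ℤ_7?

Check for roots in ℤ_7: P(0) = 5; P(1) = 0 → root; P(2) = 0 → root; P(3) = 6; P(4) = 1; P(5) = 6; P(6) = 3.
P(1) = 0, so (θ − 1) divides P(θ); P is reducible.

No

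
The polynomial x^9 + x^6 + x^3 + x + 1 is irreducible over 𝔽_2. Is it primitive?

No

Write f(x) = x^9 + x^6 + x^3 + x + 1.
|GF(2^9)^×| = 2^9 − 1 = 511. Prime factorization: 511 = 7·73.
f is primitive ⇔ x has order 511 in GF(2)[x]/(f), i.e. x^(511/q) ≠ 1 for each prime q | 511.
x^(73) mod f = 1
x^(7) mod f = x^7.
Since x^(73) = 1, the order of x divides 73 < 511; not primitive.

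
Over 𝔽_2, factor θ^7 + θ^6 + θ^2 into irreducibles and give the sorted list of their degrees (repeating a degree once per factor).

Write f(θ) = θ^7 + θ^6 + θ^2.
Roots in 𝔽_2: f(0) = 0 → root; f(1) = 1.
Linear factors from roots: (θ).
Complete factorization: f(θ) = (θ)^2·(θ^2 + θ + 1)·(θ^3 + θ + 1).
Factor degrees with multiplicity: 1 + 1 + 2 + 3 = 7.

1, 1, 2, 3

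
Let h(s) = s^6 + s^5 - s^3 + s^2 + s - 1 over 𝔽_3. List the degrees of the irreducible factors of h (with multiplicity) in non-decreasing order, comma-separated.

Roots in 𝔽_3: h(0) = 2; h(1) = 2; h(2) = 0 → root.
Linear factors from roots: (s + 1).
Complete factorization: h(s) = (s + 1)·(s^2 + 1)·(s^3 - s - 1).
Factor degrees with multiplicity: 1 + 2 + 3 = 6.

1, 2, 3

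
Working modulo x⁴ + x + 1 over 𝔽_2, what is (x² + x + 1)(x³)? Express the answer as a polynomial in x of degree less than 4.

Multiply in 𝔽_2[x]: (x² + x + 1)·(x³) = x⁵ + x⁴ + x³.
Reduce using x⁴ ≡ x + 1 (mod x⁴ + x + 1).
Reduced: x³ + x² + 1.

x^3 + x^2 + 1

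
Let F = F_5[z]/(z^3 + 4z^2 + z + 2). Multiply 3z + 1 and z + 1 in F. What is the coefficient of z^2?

3

Multiply in F_5[z]: (3z + 1)·(z + 1) = 3z^2 + 4z + 1.
Reduced: 3z^2 + 4z + 1.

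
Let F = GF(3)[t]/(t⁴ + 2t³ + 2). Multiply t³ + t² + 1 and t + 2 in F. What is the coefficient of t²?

Multiply in GF(3)[t]: (t³ + t² + 1)·(t + 2) = t⁴ + 2t² + t + 2.
Reduce using t⁴ ≡ t³ + 1 (mod t⁴ + 2t³ + 2).
Reduced: t³ + 2t² + t.

2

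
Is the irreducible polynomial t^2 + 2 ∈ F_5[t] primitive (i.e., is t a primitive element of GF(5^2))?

Write f(t) = t^2 + 2.
|GF(5^2)^×| = 5^2 − 1 = 24. Prime factorization: 24 = 2^3·3.
f is primitive ⇔ t has order 24 in GF(5)[t]/(f), i.e. t^(24/q) ≠ 1 for each prime q | 24.
t^(12) mod f = 4.
t^(8) mod f = 1
Since t^(8) = 1, the order of t divides 8 < 24; not primitive.

No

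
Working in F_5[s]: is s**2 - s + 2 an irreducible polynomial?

Yes

Write f(s) = s**2 - s + 2.
Check for roots in F_5: f(0) = 2; f(1) = 2; f(2) = 4; f(3) = 3; f(4) = 4.
No roots. A degree-2 polynomial over a field with no linear factor is irreducible.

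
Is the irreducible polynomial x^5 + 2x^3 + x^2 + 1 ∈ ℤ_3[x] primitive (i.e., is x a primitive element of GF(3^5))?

Yes

Write f(x) = x^5 + 2x^3 + x^2 + 1.
|GF(3^5)^×| = 3^5 − 1 = 242. Prime factorization: 242 = 2·11^2.
f is primitive ⇔ x has order 242 in GF(3)[x]/(f), i.e. x^(242/q) ≠ 1 for each prime q | 242.
x^(121) mod f = 2.
x^(22) mod f = x^2 + 2x + 2.
None equal 1, so x has full order 242; f is primitive.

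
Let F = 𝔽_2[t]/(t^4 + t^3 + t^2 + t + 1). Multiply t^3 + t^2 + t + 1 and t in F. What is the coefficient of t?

Multiply in 𝔽_2[t]: (t^3 + t^2 + t + 1)·(t) = t^4 + t^3 + t^2 + t.
Reduce using t^4 ≡ t^3 + t^2 + t + 1 (mod t^4 + t^3 + t^2 + t + 1).
Reduced: 1.

0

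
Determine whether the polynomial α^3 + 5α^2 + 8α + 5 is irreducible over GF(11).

No

Write h(α) = α^3 + 5α^2 + 8α + 5.
Check each element of GF(11) for a root: h(0)=5, h(1)=8, h(2)=5, h(3)=2, h(4)=5, h(5)=9, h(6)=9, h(7)=0, h(8)=10, h(9)=1, h(10)=1.
h(7) = 0, so (α − 7) divides h(α); h is reducible.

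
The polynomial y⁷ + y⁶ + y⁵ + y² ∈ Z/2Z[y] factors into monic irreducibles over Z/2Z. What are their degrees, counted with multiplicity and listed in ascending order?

1, 1, 1, 1, 3

Write h(y) = y⁷ + y⁶ + y⁵ + y².
Roots in Z/2Z: h(0) = 0 → root; h(1) = 0 → root.
Linear factors from roots: (y), (y + 1).
Complete factorization: h(y) = (y)^2·(y + 1)^2·(y³ + y² + 1).
Factor degrees with multiplicity: 1 + 1 + 1 + 1 + 3 = 7.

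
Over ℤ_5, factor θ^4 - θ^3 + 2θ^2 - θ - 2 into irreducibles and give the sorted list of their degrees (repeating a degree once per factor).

Write f(θ) = θ^4 - θ^3 + 2θ^2 - θ - 2.
Roots in ℤ_5: f(0) = 3; f(1) = 4; f(2) = 2; f(3) = 2; f(4) = 3.
Complete factorization: f(θ) = (θ^4 - θ^3 + 2θ^2 - θ - 2).
Factor degrees with multiplicity: 4 = 4.

4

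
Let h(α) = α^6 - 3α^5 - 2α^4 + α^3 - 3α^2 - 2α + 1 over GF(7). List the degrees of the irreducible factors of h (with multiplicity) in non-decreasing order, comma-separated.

Linear factors from roots: (α - 1).
Complete factorization: h(α) = (α - 1)·(α^2 + α - 1)·(α^3 - 3α^2 + 1).
Factor degrees with multiplicity: 1 + 2 + 3 = 6.

1, 2, 3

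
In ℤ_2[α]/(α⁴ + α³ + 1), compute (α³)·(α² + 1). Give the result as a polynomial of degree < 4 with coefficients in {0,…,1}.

α + 1

Multiply in ℤ_2[α]: (α³)·(α² + 1) = α⁵ + α³.
Reduce using α⁴ ≡ α³ + 1 (mod α⁴ + α³ + 1).
Reduced: α + 1.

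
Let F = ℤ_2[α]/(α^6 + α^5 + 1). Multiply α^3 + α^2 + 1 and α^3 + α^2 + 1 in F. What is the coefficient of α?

Multiply in ℤ_2[α]: (α^3 + α^2 + 1)·(α^3 + α^2 + 1) = α^6 + α^4 + 1.
Reduce using α^6 ≡ α^5 + 1 (mod α^6 + α^5 + 1).
Reduced: α^5 + α^4.

0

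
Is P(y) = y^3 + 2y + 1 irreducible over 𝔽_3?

Yes

Check for roots in 𝔽_3: P(0) = 1; P(1) = 1; P(2) = 1.
No roots. A degree-3 polynomial over a field with no linear factor is irreducible.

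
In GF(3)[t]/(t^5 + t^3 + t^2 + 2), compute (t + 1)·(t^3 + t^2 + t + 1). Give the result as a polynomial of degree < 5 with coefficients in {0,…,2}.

t^4 + 2t^3 + 2t^2 + 2t + 1

Multiply in GF(3)[t]: (t + 1)·(t^3 + t^2 + t + 1) = t^4 + 2t^3 + 2t^2 + 2t + 1.
Reduced: t^4 + 2t^3 + 2t^2 + 2t + 1.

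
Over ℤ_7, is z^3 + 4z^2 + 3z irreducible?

Write h(z) = z^3 + 4z^2 + 3z.
Check for roots in ℤ_7: h(0) = 0 → root; h(1) = 1; h(2) = 2; h(3) = 2; h(4) = 0 → root; h(5) = 2; h(6) = 0 → root.
h(0) = 0, so (z) divides h(z); h is reducible.

No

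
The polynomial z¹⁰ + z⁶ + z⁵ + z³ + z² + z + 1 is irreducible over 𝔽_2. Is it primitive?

Write f(z) = z¹⁰ + z⁶ + z⁵ + z³ + z² + z + 1.
|GF(2^10)^×| = 2^10 − 1 = 1023. Prime factorization: 1023 = 3·11·31.
f is primitive ⇔ z has order 1023 in GF(2)[z]/(f), i.e. z^(1023/q) ≠ 1 for each prime q | 1023.
z^(341) mod f = z⁵ + z³ + z.
z^(93) mod f = z⁹ + z⁸ + z⁵ + z⁴ + z³ + z.
z^(33) mod f = z⁸ + z⁶ + z².
None equal 1, so z has full order 1023; f is primitive.

Yes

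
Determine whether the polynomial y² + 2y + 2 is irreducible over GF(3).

Write g(y) = y² + 2y + 2.
Check for roots in GF(3): g(0) = 2; g(1) = 2; g(2) = 1.
No roots. A degree-2 polynomial over a field with no linear factor is irreducible.

Yes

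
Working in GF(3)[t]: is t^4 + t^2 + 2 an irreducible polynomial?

Yes

Write h(t) = t^4 + t^2 + 2.
Check for roots in GF(3): h(0) = 2; h(1) = 1; h(2) = 1.
No roots, so no linear factors.
Monic irreducibles of degree 2 over GF(3): t^2 + 1, t^2 + t + 2, t^2 + 2t + 2.
None of them divide h (all give nonzero remainder).
No irreducible factor of degree ≤ 2 exists, so h is irreducible over GF(3).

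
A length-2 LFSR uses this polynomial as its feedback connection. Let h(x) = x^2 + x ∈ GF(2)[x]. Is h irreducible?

No

Check for roots in GF(2): h(0) = 0 → root; h(1) = 0 → root.
h(0) = 0, so (x) divides h(x); h is reducible.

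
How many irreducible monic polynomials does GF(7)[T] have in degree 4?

Gauss's count: N_{7}(4) = (1/4) Σ_{d|4} μ(4/d)·7^d.
Divisors of 4: 1, 2, 4; μ(4/d) for each: 0, -1, 1.
Σ = − 7^2 + 7^4 = 2352.
N = 2352/4 = 588.

588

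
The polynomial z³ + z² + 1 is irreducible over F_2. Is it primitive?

Yes

Write f(z) = z³ + z² + 1.
|GF(2^3)^×| = 2^3 − 1 = 7. Prime factorization: 7 = 7.
f is primitive ⇔ z has order 7 in GF(2)[z]/(f), i.e. z^(7/q) ≠ 1 for each prime q | 7.
z^(1) mod f = z.
None equal 1, so z has full order 7; f is primitive.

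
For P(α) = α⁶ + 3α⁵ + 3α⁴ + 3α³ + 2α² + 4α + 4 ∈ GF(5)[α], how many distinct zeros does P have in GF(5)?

2

Evaluate at each of the 5 elements of GF(5):
P(0) = 4; P(1) = 0 → root; P(2) = 2; P(3) = 1; P(4) = 0 → root.
Roots: {1, 4}.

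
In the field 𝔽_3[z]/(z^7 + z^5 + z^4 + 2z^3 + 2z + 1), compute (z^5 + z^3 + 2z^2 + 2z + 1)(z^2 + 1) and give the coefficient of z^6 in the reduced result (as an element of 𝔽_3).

Multiply in 𝔽_3[z]: (z^5 + z^3 + 2z^2 + 2z + 1)·(z^2 + 1) = z^7 + 2z^5 + 2z^4 + 2z + 1.
Reduce using z^7 ≡ 2z^5 + 2z^4 + z^3 + z + 2 (mod z^7 + z^5 + z^4 + 2z^3 + 2z + 1).
Reduced: z^5 + z^4 + z^3.

0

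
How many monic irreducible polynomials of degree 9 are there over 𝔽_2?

56

The number of monic irreducibles of degree 9 over GF(2) is (1/9)·Σ_{d∣9} μ(9/d) 2^d.
Divisors of 9: 1, 3, 9; μ(9/d) for each: 0, -1, 1.
Σ = − 2^3 + 2^9 = 504.
N = 504/9 = 56.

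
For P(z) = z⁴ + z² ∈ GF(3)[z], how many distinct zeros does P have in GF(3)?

Evaluate at each of the 3 elements of GF(3):
P(0) = 0 → root; P(1) = 2; P(2) = 2.
Roots: {0}.

1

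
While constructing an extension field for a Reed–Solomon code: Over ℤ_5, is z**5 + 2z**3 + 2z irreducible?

No

Write h(z) = z**5 + 2z**3 + 2z.
Check for roots in ℤ_5: h(0) = 0 → root; h(1) = 0 → root; h(2) = 2; h(3) = 3; h(4) = 0 → root.
h(0) = 0, so (z) divides h(z); h is reducible.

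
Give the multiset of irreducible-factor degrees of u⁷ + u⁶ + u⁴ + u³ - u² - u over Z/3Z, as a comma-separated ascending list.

Write f(u) = u⁷ + u⁶ + u⁴ + u³ - u² - u.
Roots in Z/3Z: f(0) = 0 → root; f(1) = 2; f(2) = 0 → root.
Linear factors from roots: (u), (u + 1).
Complete factorization: f(u) = (u)·(u + 1)·(u² - u - 1)·(u³ + u² - u + 1).
Factor degrees with multiplicity: 1 + 1 + 2 + 3 = 7.

1, 1, 2, 3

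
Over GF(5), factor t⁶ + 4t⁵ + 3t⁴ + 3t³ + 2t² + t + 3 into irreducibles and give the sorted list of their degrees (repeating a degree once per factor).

Write f(t) = t⁶ + 4t⁵ + 3t⁴ + 3t³ + 2t² + t + 3.
Roots in GF(5): f(0) = 3; f(1) = 2; f(2) = 2; f(3) = 4; f(4) = 1.
Complete factorization: f(t) = (t⁶ + 4t⁵ + 3t⁴ + 3t³ + 2t² + t + 3).
Factor degrees with multiplicity: 6 = 6.

6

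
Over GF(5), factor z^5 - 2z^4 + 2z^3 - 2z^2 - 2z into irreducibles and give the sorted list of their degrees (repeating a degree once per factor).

1, 1, 3

Write f(z) = z^5 - 2z^4 + 2z^3 - 2z^2 - 2z.
Roots in GF(5): f(0) = 0 → root; f(1) = 2; f(2) = 4; f(3) = 1; f(4) = 0 → root.
Linear factors from roots: (z), (z + 1).
Complete factorization: f(z) = (z)·(z + 1)·(z^3 + 2z^2 - 2).
Factor degrees with multiplicity: 1 + 1 + 3 = 5.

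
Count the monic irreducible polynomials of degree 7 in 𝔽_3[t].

Gauss's count: N_{3}(7) = (1/7) Σ_{d|7} μ(7/d)·3^d.
Divisors of 7: 1, 7; μ(7/d) for each: -1, 1.
Σ = − 3^1 + 3^7 = 2184.
N = 2184/7 = 312.

312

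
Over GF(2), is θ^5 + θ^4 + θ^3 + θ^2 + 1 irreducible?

Write P(θ) = θ^5 + θ^4 + θ^3 + θ^2 + 1.
Check for roots in GF(2): P(0) = 1; P(1) = 1.
No roots, so no linear factors.
Monic irreducibles of degree 2 over GF(2): θ^2 + θ + 1.
None of them divide P (all give nonzero remainder).
No irreducible factor of degree ≤ 2 exists, so P is irreducible over GF(2).

Yes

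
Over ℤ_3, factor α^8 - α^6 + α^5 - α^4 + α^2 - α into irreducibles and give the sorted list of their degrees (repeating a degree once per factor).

Write g(α) = α^8 - α^6 + α^5 - α^4 + α^2 - α.
Roots in ℤ_3: g(0) = 0 → root; g(1) = 0 → root; g(2) = 0 → root.
Linear factors from roots: (α), (α - 1), (α + 1).
Complete factorization: g(α) = (α)·(α + 1)·(α - 1)·(α^2 + 1)·(α^3 - α + 1).
Factor degrees with multiplicity: 1 + 1 + 1 + 2 + 3 = 8.

1, 1, 1, 2, 3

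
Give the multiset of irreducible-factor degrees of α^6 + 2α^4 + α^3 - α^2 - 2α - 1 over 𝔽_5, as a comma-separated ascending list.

Write h(α) = α^6 + 2α^4 + α^3 - α^2 - 2α - 1.
Roots in 𝔽_5: h(0) = 4; h(1) = 0 → root; h(2) = 0 → root; h(3) = 2; h(4) = 2.
Linear factors from roots: (α - 1), (α - 2).
Complete factorization: h(α) = (α - 2)·(α - 1)·(α^2 - α + 1)·(α^2 - α + 2).
Factor degrees with multiplicity: 1 + 1 + 2 + 2 = 6.

1, 1, 2, 2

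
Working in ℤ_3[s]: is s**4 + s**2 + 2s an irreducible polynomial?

No

Write P(s) = s**4 + s**2 + 2s.
Check for roots in ℤ_3: P(0) = 0 → root; P(1) = 1; P(2) = 0 → root.
P(0) = 0, so (s) divides P(s); P is reducible.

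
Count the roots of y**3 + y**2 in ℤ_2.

Write h(y) = y**3 + y**2.
Evaluate at each of the 2 elements of ℤ_2:
h(0) = 0 → root; h(1) = 0 → root.
Roots: {0, 1}.

2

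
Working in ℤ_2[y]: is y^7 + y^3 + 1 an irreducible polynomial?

Yes

Write h(y) = y^7 + y^3 + 1.
Check for roots in ℤ_2: h(0) = 1; h(1) = 1.
No roots, so no linear factors.
Monic irreducibles of degree 2 over GF(2): y^2 + y + 1.
None of them divide h (all give nonzero remainder).
Monic irreducibles of degree 3 over GF(2): y^3 + y + 1, y^3 + y^2 + 1.
None of them divide h (all give nonzero remainder).
No irreducible factor of degree ≤ 3 exists, so h is irreducible over GF(2).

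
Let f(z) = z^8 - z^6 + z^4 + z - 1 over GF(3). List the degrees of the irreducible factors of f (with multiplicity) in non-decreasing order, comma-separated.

2, 3, 3

Roots in GF(3): f(0) = 2; f(1) = 1; f(2) = 2.
Complete factorization: f(z) = (z^2 + z - 1)·(z^3 + z^2 - 1)^2.
Factor degrees with multiplicity: 2 + 3 + 3 = 8.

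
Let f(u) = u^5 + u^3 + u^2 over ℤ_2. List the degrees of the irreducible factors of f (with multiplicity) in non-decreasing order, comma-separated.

Roots in ℤ_2: f(0) = 0 → root; f(1) = 1.
Linear factors from roots: (u).
Complete factorization: f(u) = (u)^2·(u^3 + u + 1).
Factor degrees with multiplicity: 1 + 1 + 3 = 5.

1, 1, 3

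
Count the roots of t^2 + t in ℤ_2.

2

Write g(t) = t^2 + t.
Evaluate at each of the 2 elements of ℤ_2:
g(0) = 0 → root; g(1) = 0 → root.
Roots: {0, 1}.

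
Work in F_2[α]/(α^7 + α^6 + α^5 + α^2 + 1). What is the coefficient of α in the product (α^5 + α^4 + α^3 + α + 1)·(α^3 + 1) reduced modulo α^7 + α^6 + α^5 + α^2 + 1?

0

Multiply in F_2[α]: (α^5 + α^4 + α^3 + α + 1)·(α^3 + 1) = α^8 + α^7 + α^6 + α^5 + α + 1.
Reduce using α^7 ≡ α^6 + α^5 + α^2 + 1 (mod α^7 + α^6 + α^5 + α^2 + 1).
Reduced: α^5 + α^3 + 1.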